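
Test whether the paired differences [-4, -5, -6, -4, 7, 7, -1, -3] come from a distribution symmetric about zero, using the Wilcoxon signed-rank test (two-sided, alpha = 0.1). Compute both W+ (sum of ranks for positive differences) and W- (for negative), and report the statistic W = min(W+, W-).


Step 1: Drop any zero differences (none here) and take |d_i|.
|d| = [4, 5, 6, 4, 7, 7, 1, 3]
Step 2: Midrank |d_i| (ties get averaged ranks).
ranks: |4|->3.5, |5|->5, |6|->6, |4|->3.5, |7|->7.5, |7|->7.5, |1|->1, |3|->2
Step 3: Attach original signs; sum ranks with positive sign and with negative sign.
W+ = 7.5 + 7.5 = 15
W- = 3.5 + 5 + 6 + 3.5 + 1 + 2 = 21
(Check: W+ + W- = 36 should equal n(n+1)/2 = 36.)
Step 4: Test statistic W = min(W+, W-) = 15.
Step 5: Ties in |d|, so use the tie-corrected normal approximation.
        E[W] = n(n+1)/4 = 8*9/4 = 18.
        Tie groups: |d|=4 (t=2), |d|=7 (t=2); sum(t^3 - t) = 12.
        Var[W] = n(n+1)(2n+1)/24 - sum(t^3-t)/48 = 1224/24 - 12/48 = 50.75.
        z = (W - E[W]) / sqrt(Var[W]) = (15 - 18) / 7.1239 = -0.4211.
        Two-sided p = 2*Phi(z) = 0.673669.
Step 6: alpha = 0.1. fail to reject H0.

W+ = 15, W- = 21, W = min = 15, p = 0.673669, fail to reject H0.


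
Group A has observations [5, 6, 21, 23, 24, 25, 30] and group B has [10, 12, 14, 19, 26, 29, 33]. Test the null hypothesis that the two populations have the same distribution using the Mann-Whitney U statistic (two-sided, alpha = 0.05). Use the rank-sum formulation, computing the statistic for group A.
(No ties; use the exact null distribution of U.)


Step 1: Combine and sort all 14 observations; assign midranks.
sorted (value, group): (5,X), (6,X), (10,Y), (12,Y), (14,Y), (19,Y), (21,X), (23,X), (24,X), (25,X), (26,Y), (29,Y), (30,X), (33,Y)
ranks: 5->1, 6->2, 10->3, 12->4, 14->5, 19->6, 21->7, 23->8, 24->9, 25->10, 26->11, 29->12, 30->13, 33->14
Step 2: Rank sum for X: R1 = 1 + 2 + 7 + 8 + 9 + 10 + 13 = 50.
Step 3: U_X = R1 - n1(n1+1)/2 = 50 - 7*8/2 = 50 - 28 = 22.
       U_Y = n1*n2 - U_X = 49 - 22 = 27.
Step 4: No ties, so the exact null distribution of U (based on enumerating the C(14,7) = 3432 equally likely rank assignments) gives the two-sided p-value.
Step 5: p-value = 0.804779; compare to alpha = 0.05. fail to reject H0.

U_X = 22, p = 0.804779, fail to reject H0 at alpha = 0.05.


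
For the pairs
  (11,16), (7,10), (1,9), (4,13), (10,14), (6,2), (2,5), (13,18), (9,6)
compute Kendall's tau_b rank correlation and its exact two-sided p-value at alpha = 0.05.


Step 1: Enumerate the 36 unordered pairs (i,j) with i<j and classify each by sign(x_j-x_i) * sign(y_j-y_i).
  (1,2):dx=-4,dy=-6->C; (1,3):dx=-10,dy=-7->C; (1,4):dx=-7,dy=-3->C; (1,5):dx=-1,dy=-2->C
  (1,6):dx=-5,dy=-14->C; (1,7):dx=-9,dy=-11->C; (1,8):dx=+2,dy=+2->C; (1,9):dx=-2,dy=-10->C
  (2,3):dx=-6,dy=-1->C; (2,4):dx=-3,dy=+3->D; (2,5):dx=+3,dy=+4->C; (2,6):dx=-1,dy=-8->C
  (2,7):dx=-5,dy=-5->C; (2,8):dx=+6,dy=+8->C; (2,9):dx=+2,dy=-4->D; (3,4):dx=+3,dy=+4->C
  (3,5):dx=+9,dy=+5->C; (3,6):dx=+5,dy=-7->D; (3,7):dx=+1,dy=-4->D; (3,8):dx=+12,dy=+9->C
  (3,9):dx=+8,dy=-3->D; (4,5):dx=+6,dy=+1->C; (4,6):dx=+2,dy=-11->D; (4,7):dx=-2,dy=-8->C
  (4,8):dx=+9,dy=+5->C; (4,9):dx=+5,dy=-7->D; (5,6):dx=-4,dy=-12->C; (5,7):dx=-8,dy=-9->C
  (5,8):dx=+3,dy=+4->C; (5,9):dx=-1,dy=-8->C; (6,7):dx=-4,dy=+3->D; (6,8):dx=+7,dy=+16->C
  (6,9):dx=+3,dy=+4->C; (7,8):dx=+11,dy=+13->C; (7,9):dx=+7,dy=+1->C; (8,9):dx=-4,dy=-12->C
Step 2: C = 28, D = 8, total pairs = 36.
Step 3: tau = (C - D)/(n(n-1)/2) = (28 - 8)/36 = 0.555556.
Step 4: Exact two-sided p-value (enumerate n! = 362880 permutations of y under H0): p = 0.044615.
Step 5: alpha = 0.05. reject H0.

tau_b = 0.5556 (C=28, D=8), p = 0.044615, reject H0.


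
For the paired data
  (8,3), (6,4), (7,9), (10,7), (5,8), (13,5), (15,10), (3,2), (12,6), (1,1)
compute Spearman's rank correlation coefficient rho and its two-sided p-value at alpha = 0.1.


Step 1: Rank x and y separately (midranks; no ties here).
rank(x): 8->6, 6->4, 7->5, 10->7, 5->3, 13->9, 15->10, 3->2, 12->8, 1->1
rank(y): 3->3, 4->4, 9->9, 7->7, 8->8, 5->5, 10->10, 2->2, 6->6, 1->1
Step 2: d_i = R_x(i) - R_y(i); compute d_i^2.
  (6-3)^2=9, (4-4)^2=0, (5-9)^2=16, (7-7)^2=0, (3-8)^2=25, (9-5)^2=16, (10-10)^2=0, (2-2)^2=0, (8-6)^2=4, (1-1)^2=0
sum(d^2) = 70.
Step 3: rho = 1 - 6*70 / (10*(10^2 - 1)) = 1 - 420/990 = 0.575758.
Step 4: Under H0, t = rho * sqrt((n-2)/(1-rho^2)) = 1.9917 ~ t(8).
Step 5: Two-sided p-value from the t-distribution with 8 df = 0.081553.
Step 6: alpha = 0.1. reject H0.

rho = 0.5758, p = 0.081553, reject H0 at alpha = 0.1.


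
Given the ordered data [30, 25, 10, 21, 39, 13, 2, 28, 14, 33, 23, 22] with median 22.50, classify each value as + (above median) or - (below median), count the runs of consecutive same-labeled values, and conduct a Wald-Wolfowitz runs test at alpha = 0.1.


Step 1: Compute median = 22.50; label A = above, B = below.
Labels in order: AABBABBABAAB  (n_A = 6, n_B = 6)
Step 2: Count runs R = 8.
Step 3: Under H0 (random ordering), E[R] = 2*n_A*n_B/(n_A+n_B) + 1 = 2*6*6/12 + 1 = 7.0000.
        Var[R] = 2*n_A*n_B*(2*n_A*n_B - n_A - n_B) / ((n_A+n_B)^2 * (n_A+n_B-1)) = 4320/1584 = 2.7273.
        SD[R] = 1.6514.
Step 4: Continuity-corrected z = (R - 0.5 - E[R]) / SD[R] = (8 - 0.5 - 7.0000) / 1.6514 = 0.3028.
Step 5: Two-sided p-value via normal approximation = 2*(1 - Phi(|z|)) = 0.762069.
Step 6: alpha = 0.1. fail to reject H0.

R = 8, z = 0.3028, p = 0.762069, fail to reject H0.


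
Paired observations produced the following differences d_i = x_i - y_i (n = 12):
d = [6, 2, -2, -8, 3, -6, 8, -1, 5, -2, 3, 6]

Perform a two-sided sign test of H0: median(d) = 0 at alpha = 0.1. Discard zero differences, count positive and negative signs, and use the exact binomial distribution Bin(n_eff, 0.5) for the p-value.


Step 1: Discard zero differences. Original n = 12; n_eff = number of nonzero differences = 12.
Nonzero differences (with sign): +6, +2, -2, -8, +3, -6, +8, -1, +5, -2, +3, +6
Step 2: Count signs: positive = 7, negative = 5.
Step 3: Under H0: P(positive) = 0.5, so the number of positives S ~ Bin(12, 0.5).
Step 4: Two-sided exact p-value = sum of Bin(12,0.5) probabilities at or below the observed probability = 0.774414.
Step 5: alpha = 0.1. fail to reject H0.

n_eff = 12, pos = 7, neg = 5, p = 0.774414, fail to reject H0.


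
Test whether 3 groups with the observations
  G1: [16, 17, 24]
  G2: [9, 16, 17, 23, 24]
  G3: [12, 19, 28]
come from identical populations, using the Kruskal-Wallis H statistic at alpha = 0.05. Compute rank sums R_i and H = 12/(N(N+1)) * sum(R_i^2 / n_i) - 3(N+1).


Step 1: Combine all N = 11 observations and assign midranks.
sorted (value, group, rank): (9,G2,1), (12,G3,2), (16,G1,3.5), (16,G2,3.5), (17,G1,5.5), (17,G2,5.5), (19,G3,7), (23,G2,8), (24,G1,9.5), (24,G2,9.5), (28,G3,11)
Step 2: Sum ranks within each group.
R_1 = 18.5 (n_1 = 3)
R_2 = 27.5 (n_2 = 5)
R_3 = 20 (n_3 = 3)
Step 3: H = 12/(N(N+1)) * sum(R_i^2/n_i) - 3(N+1)
     = 12/(11*12) * (18.5^2/3 + 27.5^2/5 + 20^2/3) - 3*12
     = 0.090909 * 398.667 - 36
     = 0.242424.
Step 4: Ties present; correction factor C = 1 - 18/(11^3 - 11) = 0.986364. Corrected H = 0.242424 / 0.986364 = 0.245776.
Step 5: Under H0, H ~ chi^2(2); p-value = 0.884363.
Step 6: alpha = 0.05. fail to reject H0.

H = 0.2458, df = 2, p = 0.884363, fail to reject H0.


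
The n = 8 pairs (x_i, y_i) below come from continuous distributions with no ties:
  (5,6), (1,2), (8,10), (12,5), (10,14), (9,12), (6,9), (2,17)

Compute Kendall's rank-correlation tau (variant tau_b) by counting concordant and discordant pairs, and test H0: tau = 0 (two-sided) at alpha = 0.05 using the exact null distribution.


Step 1: Enumerate the 28 unordered pairs (i,j) with i<j and classify each by sign(x_j-x_i) * sign(y_j-y_i).
  (1,2):dx=-4,dy=-4->C; (1,3):dx=+3,dy=+4->C; (1,4):dx=+7,dy=-1->D; (1,5):dx=+5,dy=+8->C
  (1,6):dx=+4,dy=+6->C; (1,7):dx=+1,dy=+3->C; (1,8):dx=-3,dy=+11->D; (2,3):dx=+7,dy=+8->C
  (2,4):dx=+11,dy=+3->C; (2,5):dx=+9,dy=+12->C; (2,6):dx=+8,dy=+10->C; (2,7):dx=+5,dy=+7->C
  (2,8):dx=+1,dy=+15->C; (3,4):dx=+4,dy=-5->D; (3,5):dx=+2,dy=+4->C; (3,6):dx=+1,dy=+2->C
  (3,7):dx=-2,dy=-1->C; (3,8):dx=-6,dy=+7->D; (4,5):dx=-2,dy=+9->D; (4,6):dx=-3,dy=+7->D
  (4,7):dx=-6,dy=+4->D; (4,8):dx=-10,dy=+12->D; (5,6):dx=-1,dy=-2->C; (5,7):dx=-4,dy=-5->C
  (5,8):dx=-8,dy=+3->D; (6,7):dx=-3,dy=-3->C; (6,8):dx=-7,dy=+5->D; (7,8):dx=-4,dy=+8->D
Step 2: C = 17, D = 11, total pairs = 28.
Step 3: tau = (C - D)/(n(n-1)/2) = (17 - 11)/28 = 0.214286.
Step 4: Exact two-sided p-value (enumerate n! = 40320 permutations of y under H0): p = 0.548413.
Step 5: alpha = 0.05. fail to reject H0.

tau_b = 0.2143 (C=17, D=11), p = 0.548413, fail to reject H0.


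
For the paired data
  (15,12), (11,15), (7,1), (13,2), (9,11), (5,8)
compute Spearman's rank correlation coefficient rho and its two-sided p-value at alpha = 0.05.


Step 1: Rank x and y separately (midranks; no ties here).
rank(x): 15->6, 11->4, 7->2, 13->5, 9->3, 5->1
rank(y): 12->5, 15->6, 1->1, 2->2, 11->4, 8->3
Step 2: d_i = R_x(i) - R_y(i); compute d_i^2.
  (6-5)^2=1, (4-6)^2=4, (2-1)^2=1, (5-2)^2=9, (3-4)^2=1, (1-3)^2=4
sum(d^2) = 20.
Step 3: rho = 1 - 6*20 / (6*(6^2 - 1)) = 1 - 120/210 = 0.428571.
Step 4: Under H0, t = rho * sqrt((n-2)/(1-rho^2)) = 0.9487 ~ t(4).
Step 5: Two-sided p-value from the t-distribution with 4 df = 0.396501.
Step 6: alpha = 0.05. fail to reject H0.

rho = 0.4286, p = 0.396501, fail to reject H0 at alpha = 0.05.


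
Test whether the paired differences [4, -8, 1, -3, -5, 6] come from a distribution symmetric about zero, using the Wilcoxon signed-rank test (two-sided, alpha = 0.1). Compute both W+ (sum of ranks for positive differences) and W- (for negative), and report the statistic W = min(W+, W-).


Step 1: Drop any zero differences (none here) and take |d_i|.
|d| = [4, 8, 1, 3, 5, 6]
Step 2: Midrank |d_i| (ties get averaged ranks).
ranks: |4|->3, |8|->6, |1|->1, |3|->2, |5|->4, |6|->5
Step 3: Attach original signs; sum ranks with positive sign and with negative sign.
W+ = 3 + 1 + 5 = 9
W- = 6 + 2 + 4 = 12
(Check: W+ + W- = 21 should equal n(n+1)/2 = 21.)
Step 4: Test statistic W = min(W+, W-) = 9.
Step 5: No ties, so the exact null distribution over the 2^6 = 64 sign assignments gives the two-sided p-value = 0.843750.
Step 6: alpha = 0.1. fail to reject H0.

W+ = 9, W- = 12, W = min = 9, p = 0.843750, fail to reject H0.


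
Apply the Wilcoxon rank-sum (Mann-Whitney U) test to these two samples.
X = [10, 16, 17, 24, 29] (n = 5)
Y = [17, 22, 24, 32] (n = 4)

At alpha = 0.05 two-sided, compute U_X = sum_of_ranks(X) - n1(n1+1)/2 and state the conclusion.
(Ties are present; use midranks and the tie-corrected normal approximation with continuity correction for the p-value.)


Step 1: Combine and sort all 9 observations; assign midranks.
sorted (value, group): (10,X), (16,X), (17,X), (17,Y), (22,Y), (24,X), (24,Y), (29,X), (32,Y)
ranks: 10->1, 16->2, 17->3.5, 17->3.5, 22->5, 24->6.5, 24->6.5, 29->8, 32->9
Step 2: Rank sum for X: R1 = 1 + 2 + 3.5 + 6.5 + 8 = 21.
Step 3: U_X = R1 - n1(n1+1)/2 = 21 - 5*6/2 = 21 - 15 = 6.
       U_Y = n1*n2 - U_X = 20 - 6 = 14.
Step 4: Ties are present, so use the tie-corrected normal approximation (with continuity correction) for the p-value.
Step 5: p-value = 0.387282; compare to alpha = 0.05. fail to reject H0.

U_X = 6, p = 0.387282, fail to reject H0 at alpha = 0.05.


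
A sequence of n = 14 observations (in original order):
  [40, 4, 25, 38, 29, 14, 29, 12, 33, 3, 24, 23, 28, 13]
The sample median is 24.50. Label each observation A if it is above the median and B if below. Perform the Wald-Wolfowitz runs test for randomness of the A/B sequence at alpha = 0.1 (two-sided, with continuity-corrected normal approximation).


Step 1: Compute median = 24.50; label A = above, B = below.
Labels in order: ABAAABABABBBAB  (n_A = 7, n_B = 7)
Step 2: Count runs R = 10.
Step 3: Under H0 (random ordering), E[R] = 2*n_A*n_B/(n_A+n_B) + 1 = 2*7*7/14 + 1 = 8.0000.
        Var[R] = 2*n_A*n_B*(2*n_A*n_B - n_A - n_B) / ((n_A+n_B)^2 * (n_A+n_B-1)) = 8232/2548 = 3.2308.
        SD[R] = 1.7974.
Step 4: Continuity-corrected z = (R - 0.5 - E[R]) / SD[R] = (10 - 0.5 - 8.0000) / 1.7974 = 0.8345.
Step 5: Two-sided p-value via normal approximation = 2*(1 - Phi(|z|)) = 0.403986.
Step 6: alpha = 0.1. fail to reject H0.

R = 10, z = 0.8345, p = 0.403986, fail to reject H0.


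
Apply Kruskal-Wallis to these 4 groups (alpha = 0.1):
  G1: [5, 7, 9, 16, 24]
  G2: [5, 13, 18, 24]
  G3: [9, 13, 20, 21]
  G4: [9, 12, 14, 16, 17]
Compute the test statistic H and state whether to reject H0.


Step 1: Combine all N = 18 observations and assign midranks.
sorted (value, group, rank): (5,G1,1.5), (5,G2,1.5), (7,G1,3), (9,G1,5), (9,G3,5), (9,G4,5), (12,G4,7), (13,G2,8.5), (13,G3,8.5), (14,G4,10), (16,G1,11.5), (16,G4,11.5), (17,G4,13), (18,G2,14), (20,G3,15), (21,G3,16), (24,G1,17.5), (24,G2,17.5)
Step 2: Sum ranks within each group.
R_1 = 38.5 (n_1 = 5)
R_2 = 41.5 (n_2 = 4)
R_3 = 44.5 (n_3 = 4)
R_4 = 46.5 (n_4 = 5)
Step 3: H = 12/(N(N+1)) * sum(R_i^2/n_i) - 3(N+1)
     = 12/(18*19) * (38.5^2/5 + 41.5^2/4 + 44.5^2/4 + 46.5^2/5) - 3*19
     = 0.035088 * 1654.53 - 57
     = 1.053509.
Step 4: Ties present; correction factor C = 1 - 48/(18^3 - 18) = 0.991744. Corrected H = 1.053509 / 0.991744 = 1.062279.
Step 5: Under H0, H ~ chi^2(3); p-value = 0.786187.
Step 6: alpha = 0.1. fail to reject H0.

H = 1.0623, df = 3, p = 0.786187, fail to reject H0.


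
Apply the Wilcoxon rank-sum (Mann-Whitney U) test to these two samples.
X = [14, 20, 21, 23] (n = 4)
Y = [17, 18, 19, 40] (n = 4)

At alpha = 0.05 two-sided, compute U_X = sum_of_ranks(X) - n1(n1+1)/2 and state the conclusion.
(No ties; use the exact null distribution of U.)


Step 1: Combine and sort all 8 observations; assign midranks.
sorted (value, group): (14,X), (17,Y), (18,Y), (19,Y), (20,X), (21,X), (23,X), (40,Y)
ranks: 14->1, 17->2, 18->3, 19->4, 20->5, 21->6, 23->7, 40->8
Step 2: Rank sum for X: R1 = 1 + 5 + 6 + 7 = 19.
Step 3: U_X = R1 - n1(n1+1)/2 = 19 - 4*5/2 = 19 - 10 = 9.
       U_Y = n1*n2 - U_X = 16 - 9 = 7.
Step 4: No ties, so the exact null distribution of U (based on enumerating the C(8,4) = 70 equally likely rank assignments) gives the two-sided p-value.
Step 5: p-value = 0.885714; compare to alpha = 0.05. fail to reject H0.

U_X = 9, p = 0.885714, fail to reject H0 at alpha = 0.05.


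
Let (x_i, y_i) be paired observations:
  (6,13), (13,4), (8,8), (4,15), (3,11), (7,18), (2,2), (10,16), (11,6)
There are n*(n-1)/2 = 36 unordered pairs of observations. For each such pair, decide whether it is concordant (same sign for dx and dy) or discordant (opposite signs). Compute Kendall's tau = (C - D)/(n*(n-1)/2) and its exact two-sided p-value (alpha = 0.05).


Step 1: Enumerate the 36 unordered pairs (i,j) with i<j and classify each by sign(x_j-x_i) * sign(y_j-y_i).
  (1,2):dx=+7,dy=-9->D; (1,3):dx=+2,dy=-5->D; (1,4):dx=-2,dy=+2->D; (1,5):dx=-3,dy=-2->C
  (1,6):dx=+1,dy=+5->C; (1,7):dx=-4,dy=-11->C; (1,8):dx=+4,dy=+3->C; (1,9):dx=+5,dy=-7->D
  (2,3):dx=-5,dy=+4->D; (2,4):dx=-9,dy=+11->D; (2,5):dx=-10,dy=+7->D; (2,6):dx=-6,dy=+14->D
  (2,7):dx=-11,dy=-2->C; (2,8):dx=-3,dy=+12->D; (2,9):dx=-2,dy=+2->D; (3,4):dx=-4,dy=+7->D
  (3,5):dx=-5,dy=+3->D; (3,6):dx=-1,dy=+10->D; (3,7):dx=-6,dy=-6->C; (3,8):dx=+2,dy=+8->C
  (3,9):dx=+3,dy=-2->D; (4,5):dx=-1,dy=-4->C; (4,6):dx=+3,dy=+3->C; (4,7):dx=-2,dy=-13->C
  (4,8):dx=+6,dy=+1->C; (4,9):dx=+7,dy=-9->D; (5,6):dx=+4,dy=+7->C; (5,7):dx=-1,dy=-9->C
  (5,8):dx=+7,dy=+5->C; (5,9):dx=+8,dy=-5->D; (6,7):dx=-5,dy=-16->C; (6,8):dx=+3,dy=-2->D
  (6,9):dx=+4,dy=-12->D; (7,8):dx=+8,dy=+14->C; (7,9):dx=+9,dy=+4->C; (8,9):dx=+1,dy=-10->D
Step 2: C = 17, D = 19, total pairs = 36.
Step 3: tau = (C - D)/(n(n-1)/2) = (17 - 19)/36 = -0.055556.
Step 4: Exact two-sided p-value (enumerate n! = 362880 permutations of y under H0): p = 0.919455.
Step 5: alpha = 0.05. fail to reject H0.

tau_b = -0.0556 (C=17, D=19), p = 0.919455, fail to reject H0.


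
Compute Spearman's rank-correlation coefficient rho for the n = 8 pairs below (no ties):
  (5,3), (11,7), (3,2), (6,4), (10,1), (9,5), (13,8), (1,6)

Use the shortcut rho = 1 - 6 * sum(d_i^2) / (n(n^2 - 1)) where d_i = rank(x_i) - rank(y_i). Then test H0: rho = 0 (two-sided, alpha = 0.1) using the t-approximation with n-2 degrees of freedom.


Step 1: Rank x and y separately (midranks; no ties here).
rank(x): 5->3, 11->7, 3->2, 6->4, 10->6, 9->5, 13->8, 1->1
rank(y): 3->3, 7->7, 2->2, 4->4, 1->1, 5->5, 8->8, 6->6
Step 2: d_i = R_x(i) - R_y(i); compute d_i^2.
  (3-3)^2=0, (7-7)^2=0, (2-2)^2=0, (4-4)^2=0, (6-1)^2=25, (5-5)^2=0, (8-8)^2=0, (1-6)^2=25
sum(d^2) = 50.
Step 3: rho = 1 - 6*50 / (8*(8^2 - 1)) = 1 - 300/504 = 0.404762.
Step 4: Under H0, t = rho * sqrt((n-2)/(1-rho^2)) = 1.0842 ~ t(6).
Step 5: Two-sided p-value from the t-distribution with 6 df = 0.319889.
Step 6: alpha = 0.1. fail to reject H0.

rho = 0.4048, p = 0.319889, fail to reject H0 at alpha = 0.1.


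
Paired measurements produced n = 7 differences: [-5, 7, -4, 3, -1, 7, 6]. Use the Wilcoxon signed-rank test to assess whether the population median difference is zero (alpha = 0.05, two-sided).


Step 1: Drop any zero differences (none here) and take |d_i|.
|d| = [5, 7, 4, 3, 1, 7, 6]
Step 2: Midrank |d_i| (ties get averaged ranks).
ranks: |5|->4, |7|->6.5, |4|->3, |3|->2, |1|->1, |7|->6.5, |6|->5
Step 3: Attach original signs; sum ranks with positive sign and with negative sign.
W+ = 6.5 + 2 + 6.5 + 5 = 20
W- = 4 + 3 + 1 = 8
(Check: W+ + W- = 28 should equal n(n+1)/2 = 28.)
Step 4: Test statistic W = min(W+, W-) = 8.
Step 5: Ties in |d|, so use the tie-corrected normal approximation.
        E[W] = n(n+1)/4 = 7*8/4 = 14.
        Tie groups: |d|=7 (t=2); sum(t^3 - t) = 6.
        Var[W] = n(n+1)(2n+1)/24 - sum(t^3-t)/48 = 840/24 - 6/48 = 34.875.
        z = (W - E[W]) / sqrt(Var[W]) = (8 - 14) / 5.9055 = -1.0160.
        Two-sided p = 2*Phi(z) = 0.309629.
Step 6: alpha = 0.05. fail to reject H0.

W+ = 20, W- = 8, W = min = 8, p = 0.309629, fail to reject H0.


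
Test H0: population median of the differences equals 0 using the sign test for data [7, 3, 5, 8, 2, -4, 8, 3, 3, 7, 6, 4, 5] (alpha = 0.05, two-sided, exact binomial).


Step 1: Discard zero differences. Original n = 13; n_eff = number of nonzero differences = 13.
Nonzero differences (with sign): +7, +3, +5, +8, +2, -4, +8, +3, +3, +7, +6, +4, +5
Step 2: Count signs: positive = 12, negative = 1.
Step 3: Under H0: P(positive) = 0.5, so the number of positives S ~ Bin(13, 0.5).
Step 4: Two-sided exact p-value = sum of Bin(13,0.5) probabilities at or below the observed probability = 0.003418.
Step 5: alpha = 0.05. reject H0.

n_eff = 13, pos = 12, neg = 1, p = 0.003418, reject H0.


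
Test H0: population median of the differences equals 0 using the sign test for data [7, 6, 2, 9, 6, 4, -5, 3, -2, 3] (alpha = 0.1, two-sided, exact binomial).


Step 1: Discard zero differences. Original n = 10; n_eff = number of nonzero differences = 10.
Nonzero differences (with sign): +7, +6, +2, +9, +6, +4, -5, +3, -2, +3
Step 2: Count signs: positive = 8, negative = 2.
Step 3: Under H0: P(positive) = 0.5, so the number of positives S ~ Bin(10, 0.5).
Step 4: Two-sided exact p-value = sum of Bin(10,0.5) probabilities at or below the observed probability = 0.109375.
Step 5: alpha = 0.1. fail to reject H0.

n_eff = 10, pos = 8, neg = 2, p = 0.109375, fail to reject H0.


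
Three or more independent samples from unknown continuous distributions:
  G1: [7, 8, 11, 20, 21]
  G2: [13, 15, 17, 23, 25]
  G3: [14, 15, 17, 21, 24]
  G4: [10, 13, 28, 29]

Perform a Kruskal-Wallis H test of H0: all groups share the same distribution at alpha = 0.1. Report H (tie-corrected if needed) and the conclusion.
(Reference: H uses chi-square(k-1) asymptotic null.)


Step 1: Combine all N = 19 observations and assign midranks.
sorted (value, group, rank): (7,G1,1), (8,G1,2), (10,G4,3), (11,G1,4), (13,G2,5.5), (13,G4,5.5), (14,G3,7), (15,G2,8.5), (15,G3,8.5), (17,G2,10.5), (17,G3,10.5), (20,G1,12), (21,G1,13.5), (21,G3,13.5), (23,G2,15), (24,G3,16), (25,G2,17), (28,G4,18), (29,G4,19)
Step 2: Sum ranks within each group.
R_1 = 32.5 (n_1 = 5)
R_2 = 56.5 (n_2 = 5)
R_3 = 55.5 (n_3 = 5)
R_4 = 45.5 (n_4 = 4)
Step 3: H = 12/(N(N+1)) * sum(R_i^2/n_i) - 3(N+1)
     = 12/(19*20) * (32.5^2/5 + 56.5^2/5 + 55.5^2/5 + 45.5^2/4) - 3*20
     = 0.031579 * 1983.31 - 60
     = 2.630921.
Step 4: Ties present; correction factor C = 1 - 24/(19^3 - 19) = 0.996491. Corrected H = 2.630921 / 0.996491 = 2.640185.
Step 5: Under H0, H ~ chi^2(3); p-value = 0.450488.
Step 6: alpha = 0.1. fail to reject H0.

H = 2.6402, df = 3, p = 0.450488, fail to reject H0.


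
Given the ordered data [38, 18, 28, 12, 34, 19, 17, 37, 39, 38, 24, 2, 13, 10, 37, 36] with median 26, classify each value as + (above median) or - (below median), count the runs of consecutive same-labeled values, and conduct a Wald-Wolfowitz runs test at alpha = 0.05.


Step 1: Compute median = 26; label A = above, B = below.
Labels in order: ABABABBAAABBBBAA  (n_A = 8, n_B = 8)
Step 2: Count runs R = 9.
Step 3: Under H0 (random ordering), E[R] = 2*n_A*n_B/(n_A+n_B) + 1 = 2*8*8/16 + 1 = 9.0000.
        Var[R] = 2*n_A*n_B*(2*n_A*n_B - n_A - n_B) / ((n_A+n_B)^2 * (n_A+n_B-1)) = 14336/3840 = 3.7333.
        SD[R] = 1.9322.
Step 4: R = E[R], so z = 0 with no continuity correction.
Step 5: Two-sided p-value via normal approximation = 2*(1 - Phi(|z|)) = 1.000000.
Step 6: alpha = 0.05. fail to reject H0.

R = 9, z = 0.0000, p = 1.000000, fail to reject H0.


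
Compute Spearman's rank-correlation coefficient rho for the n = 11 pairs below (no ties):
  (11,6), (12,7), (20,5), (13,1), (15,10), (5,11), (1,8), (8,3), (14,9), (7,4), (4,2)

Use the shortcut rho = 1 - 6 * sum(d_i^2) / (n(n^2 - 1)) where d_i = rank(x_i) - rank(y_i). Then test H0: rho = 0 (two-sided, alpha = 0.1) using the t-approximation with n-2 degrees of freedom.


Step 1: Rank x and y separately (midranks; no ties here).
rank(x): 11->6, 12->7, 20->11, 13->8, 15->10, 5->3, 1->1, 8->5, 14->9, 7->4, 4->2
rank(y): 6->6, 7->7, 5->5, 1->1, 10->10, 11->11, 8->8, 3->3, 9->9, 4->4, 2->2
Step 2: d_i = R_x(i) - R_y(i); compute d_i^2.
  (6-6)^2=0, (7-7)^2=0, (11-5)^2=36, (8-1)^2=49, (10-10)^2=0, (3-11)^2=64, (1-8)^2=49, (5-3)^2=4, (9-9)^2=0, (4-4)^2=0, (2-2)^2=0
sum(d^2) = 202.
Step 3: rho = 1 - 6*202 / (11*(11^2 - 1)) = 1 - 1212/1320 = 0.081818.
Step 4: Under H0, t = rho * sqrt((n-2)/(1-rho^2)) = 0.2463 ~ t(9).
Step 5: Two-sided p-value from the t-distribution with 9 df = 0.810990.
Step 6: alpha = 0.1. fail to reject H0.

rho = 0.0818, p = 0.810990, fail to reject H0 at alpha = 0.1.


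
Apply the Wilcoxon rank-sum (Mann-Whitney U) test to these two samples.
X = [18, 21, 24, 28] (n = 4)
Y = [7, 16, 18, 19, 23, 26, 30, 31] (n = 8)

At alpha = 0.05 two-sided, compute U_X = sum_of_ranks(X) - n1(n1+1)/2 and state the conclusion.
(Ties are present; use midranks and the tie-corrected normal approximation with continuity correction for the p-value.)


Step 1: Combine and sort all 12 observations; assign midranks.
sorted (value, group): (7,Y), (16,Y), (18,X), (18,Y), (19,Y), (21,X), (23,Y), (24,X), (26,Y), (28,X), (30,Y), (31,Y)
ranks: 7->1, 16->2, 18->3.5, 18->3.5, 19->5, 21->6, 23->7, 24->8, 26->9, 28->10, 30->11, 31->12
Step 2: Rank sum for X: R1 = 3.5 + 6 + 8 + 10 = 27.5.
Step 3: U_X = R1 - n1(n1+1)/2 = 27.5 - 4*5/2 = 27.5 - 10 = 17.5.
       U_Y = n1*n2 - U_X = 32 - 17.5 = 14.5.
Step 4: Ties are present, so use the tie-corrected normal approximation (with continuity correction) for the p-value.
Step 5: p-value = 0.864901; compare to alpha = 0.05. fail to reject H0.

U_X = 17.5, p = 0.864901, fail to reject H0 at alpha = 0.05.


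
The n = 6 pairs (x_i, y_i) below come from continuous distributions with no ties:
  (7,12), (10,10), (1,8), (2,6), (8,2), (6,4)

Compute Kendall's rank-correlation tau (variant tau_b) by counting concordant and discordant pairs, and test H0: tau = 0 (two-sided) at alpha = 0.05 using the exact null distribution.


Step 1: Enumerate the 15 unordered pairs (i,j) with i<j and classify each by sign(x_j-x_i) * sign(y_j-y_i).
  (1,2):dx=+3,dy=-2->D; (1,3):dx=-6,dy=-4->C; (1,4):dx=-5,dy=-6->C; (1,5):dx=+1,dy=-10->D
  (1,6):dx=-1,dy=-8->C; (2,3):dx=-9,dy=-2->C; (2,4):dx=-8,dy=-4->C; (2,5):dx=-2,dy=-8->C
  (2,6):dx=-4,dy=-6->C; (3,4):dx=+1,dy=-2->D; (3,5):dx=+7,dy=-6->D; (3,6):dx=+5,dy=-4->D
  (4,5):dx=+6,dy=-4->D; (4,6):dx=+4,dy=-2->D; (5,6):dx=-2,dy=+2->D
Step 2: C = 7, D = 8, total pairs = 15.
Step 3: tau = (C - D)/(n(n-1)/2) = (7 - 8)/15 = -0.066667.
Step 4: Exact two-sided p-value (enumerate n! = 720 permutations of y under H0): p = 1.000000.
Step 5: alpha = 0.05. fail to reject H0.

tau_b = -0.0667 (C=7, D=8), p = 1.000000, fail to reject H0.


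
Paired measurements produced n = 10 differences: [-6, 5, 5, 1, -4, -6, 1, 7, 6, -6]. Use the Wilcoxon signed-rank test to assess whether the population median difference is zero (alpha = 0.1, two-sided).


Step 1: Drop any zero differences (none here) and take |d_i|.
|d| = [6, 5, 5, 1, 4, 6, 1, 7, 6, 6]
Step 2: Midrank |d_i| (ties get averaged ranks).
ranks: |6|->7.5, |5|->4.5, |5|->4.5, |1|->1.5, |4|->3, |6|->7.5, |1|->1.5, |7|->10, |6|->7.5, |6|->7.5
Step 3: Attach original signs; sum ranks with positive sign and with negative sign.
W+ = 4.5 + 4.5 + 1.5 + 1.5 + 10 + 7.5 = 29.5
W- = 7.5 + 3 + 7.5 + 7.5 = 25.5
(Check: W+ + W- = 55 should equal n(n+1)/2 = 55.)
Step 4: Test statistic W = min(W+, W-) = 25.5.
Step 5: Ties in |d|, so use the tie-corrected normal approximation.
        E[W] = n(n+1)/4 = 10*11/4 = 27.5.
        Tie groups: |d|=1 (t=2), |d|=5 (t=2), |d|=6 (t=4); sum(t^3 - t) = 72.
        Var[W] = n(n+1)(2n+1)/24 - sum(t^3-t)/48 = 2310/24 - 72/48 = 94.75.
        z = (W - E[W]) / sqrt(Var[W]) = (25.5 - 27.5) / 9.7340 = -0.2055.
        Two-sided p = 2*Phi(z) = 0.837208.
Step 6: alpha = 0.1. fail to reject H0.

W+ = 29.5, W- = 25.5, W = min = 25.5, p = 0.837208, fail to reject H0.


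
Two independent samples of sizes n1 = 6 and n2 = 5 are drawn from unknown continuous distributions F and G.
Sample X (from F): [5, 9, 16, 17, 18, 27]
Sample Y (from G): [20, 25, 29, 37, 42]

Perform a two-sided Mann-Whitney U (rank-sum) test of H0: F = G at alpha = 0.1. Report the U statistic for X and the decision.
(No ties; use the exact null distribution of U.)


Step 1: Combine and sort all 11 observations; assign midranks.
sorted (value, group): (5,X), (9,X), (16,X), (17,X), (18,X), (20,Y), (25,Y), (27,X), (29,Y), (37,Y), (42,Y)
ranks: 5->1, 9->2, 16->3, 17->4, 18->5, 20->6, 25->7, 27->8, 29->9, 37->10, 42->11
Step 2: Rank sum for X: R1 = 1 + 2 + 3 + 4 + 5 + 8 = 23.
Step 3: U_X = R1 - n1(n1+1)/2 = 23 - 6*7/2 = 23 - 21 = 2.
       U_Y = n1*n2 - U_X = 30 - 2 = 28.
Step 4: No ties, so the exact null distribution of U (based on enumerating the C(11,6) = 462 equally likely rank assignments) gives the two-sided p-value.
Step 5: p-value = 0.017316; compare to alpha = 0.1. reject H0.

U_X = 2, p = 0.017316, reject H0 at alpha = 0.1.


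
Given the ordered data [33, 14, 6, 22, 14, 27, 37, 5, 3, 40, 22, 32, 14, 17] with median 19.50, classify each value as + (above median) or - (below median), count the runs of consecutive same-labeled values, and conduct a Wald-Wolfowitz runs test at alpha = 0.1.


Step 1: Compute median = 19.50; label A = above, B = below.
Labels in order: ABBABAABBAAABB  (n_A = 7, n_B = 7)
Step 2: Count runs R = 8.
Step 3: Under H0 (random ordering), E[R] = 2*n_A*n_B/(n_A+n_B) + 1 = 2*7*7/14 + 1 = 8.0000.
        Var[R] = 2*n_A*n_B*(2*n_A*n_B - n_A - n_B) / ((n_A+n_B)^2 * (n_A+n_B-1)) = 8232/2548 = 3.2308.
        SD[R] = 1.7974.
Step 4: R = E[R], so z = 0 with no continuity correction.
Step 5: Two-sided p-value via normal approximation = 2*(1 - Phi(|z|)) = 1.000000.
Step 6: alpha = 0.1. fail to reject H0.

R = 8, z = 0.0000, p = 1.000000, fail to reject H0.


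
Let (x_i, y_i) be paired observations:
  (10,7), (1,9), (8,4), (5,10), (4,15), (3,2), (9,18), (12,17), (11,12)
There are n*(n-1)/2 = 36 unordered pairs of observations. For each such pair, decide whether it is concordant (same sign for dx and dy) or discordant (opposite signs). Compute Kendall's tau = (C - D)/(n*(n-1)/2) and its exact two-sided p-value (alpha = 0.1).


Step 1: Enumerate the 36 unordered pairs (i,j) with i<j and classify each by sign(x_j-x_i) * sign(y_j-y_i).
  (1,2):dx=-9,dy=+2->D; (1,3):dx=-2,dy=-3->C; (1,4):dx=-5,dy=+3->D; (1,5):dx=-6,dy=+8->D
  (1,6):dx=-7,dy=-5->C; (1,7):dx=-1,dy=+11->D; (1,8):dx=+2,dy=+10->C; (1,9):dx=+1,dy=+5->C
  (2,3):dx=+7,dy=-5->D; (2,4):dx=+4,dy=+1->C; (2,5):dx=+3,dy=+6->C; (2,6):dx=+2,dy=-7->D
  (2,7):dx=+8,dy=+9->C; (2,8):dx=+11,dy=+8->C; (2,9):dx=+10,dy=+3->C; (3,4):dx=-3,dy=+6->D
  (3,5):dx=-4,dy=+11->D; (3,6):dx=-5,dy=-2->C; (3,7):dx=+1,dy=+14->C; (3,8):dx=+4,dy=+13->C
  (3,9):dx=+3,dy=+8->C; (4,5):dx=-1,dy=+5->D; (4,6):dx=-2,dy=-8->C; (4,7):dx=+4,dy=+8->C
  (4,8):dx=+7,dy=+7->C; (4,9):dx=+6,dy=+2->C; (5,6):dx=-1,dy=-13->C; (5,7):dx=+5,dy=+3->C
  (5,8):dx=+8,dy=+2->C; (5,9):dx=+7,dy=-3->D; (6,7):dx=+6,dy=+16->C; (6,8):dx=+9,dy=+15->C
  (6,9):dx=+8,dy=+10->C; (7,8):dx=+3,dy=-1->D; (7,9):dx=+2,dy=-6->D; (8,9):dx=-1,dy=-5->C
Step 2: C = 24, D = 12, total pairs = 36.
Step 3: tau = (C - D)/(n(n-1)/2) = (24 - 12)/36 = 0.333333.
Step 4: Exact two-sided p-value (enumerate n! = 362880 permutations of y under H0): p = 0.259518.
Step 5: alpha = 0.1. fail to reject H0.

tau_b = 0.3333 (C=24, D=12), p = 0.259518, fail to reject H0.


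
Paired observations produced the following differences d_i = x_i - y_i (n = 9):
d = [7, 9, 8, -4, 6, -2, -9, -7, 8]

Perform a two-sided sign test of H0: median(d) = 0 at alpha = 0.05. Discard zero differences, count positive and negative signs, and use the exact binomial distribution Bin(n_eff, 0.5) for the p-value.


Step 1: Discard zero differences. Original n = 9; n_eff = number of nonzero differences = 9.
Nonzero differences (with sign): +7, +9, +8, -4, +6, -2, -9, -7, +8
Step 2: Count signs: positive = 5, negative = 4.
Step 3: Under H0: P(positive) = 0.5, so the number of positives S ~ Bin(9, 0.5).
Step 4: Two-sided exact p-value = sum of Bin(9,0.5) probabilities at or below the observed probability = 1.000000.
Step 5: alpha = 0.05. fail to reject H0.

n_eff = 9, pos = 5, neg = 4, p = 1.000000, fail to reject H0.


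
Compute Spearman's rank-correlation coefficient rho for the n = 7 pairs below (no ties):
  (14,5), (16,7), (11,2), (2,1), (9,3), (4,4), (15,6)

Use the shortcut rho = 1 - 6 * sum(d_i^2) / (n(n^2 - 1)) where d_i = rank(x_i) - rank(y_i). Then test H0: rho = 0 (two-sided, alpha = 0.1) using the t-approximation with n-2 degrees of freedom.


Step 1: Rank x and y separately (midranks; no ties here).
rank(x): 14->5, 16->7, 11->4, 2->1, 9->3, 4->2, 15->6
rank(y): 5->5, 7->7, 2->2, 1->1, 3->3, 4->4, 6->6
Step 2: d_i = R_x(i) - R_y(i); compute d_i^2.
  (5-5)^2=0, (7-7)^2=0, (4-2)^2=4, (1-1)^2=0, (3-3)^2=0, (2-4)^2=4, (6-6)^2=0
sum(d^2) = 8.
Step 3: rho = 1 - 6*8 / (7*(7^2 - 1)) = 1 - 48/336 = 0.857143.
Step 4: Under H0, t = rho * sqrt((n-2)/(1-rho^2)) = 3.7210 ~ t(5).
Step 5: Two-sided p-value from the t-distribution with 5 df = 0.013697.
Step 6: alpha = 0.1. reject H0.

rho = 0.8571, p = 0.013697, reject H0 at alpha = 0.1.


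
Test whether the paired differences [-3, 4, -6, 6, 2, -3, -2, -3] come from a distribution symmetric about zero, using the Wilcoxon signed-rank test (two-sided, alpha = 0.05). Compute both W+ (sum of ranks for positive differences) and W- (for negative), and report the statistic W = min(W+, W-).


Step 1: Drop any zero differences (none here) and take |d_i|.
|d| = [3, 4, 6, 6, 2, 3, 2, 3]
Step 2: Midrank |d_i| (ties get averaged ranks).
ranks: |3|->4, |4|->6, |6|->7.5, |6|->7.5, |2|->1.5, |3|->4, |2|->1.5, |3|->4
Step 3: Attach original signs; sum ranks with positive sign and with negative sign.
W+ = 6 + 7.5 + 1.5 = 15
W- = 4 + 7.5 + 4 + 1.5 + 4 = 21
(Check: W+ + W- = 36 should equal n(n+1)/2 = 36.)
Step 4: Test statistic W = min(W+, W-) = 15.
Step 5: Ties in |d|, so use the tie-corrected normal approximation.
        E[W] = n(n+1)/4 = 8*9/4 = 18.
        Tie groups: |d|=2 (t=2), |d|=3 (t=3), |d|=6 (t=2); sum(t^3 - t) = 36.
        Var[W] = n(n+1)(2n+1)/24 - sum(t^3-t)/48 = 1224/24 - 36/48 = 50.25.
        z = (W - E[W]) / sqrt(Var[W]) = (15 - 18) / 7.0887 = -0.4232.
        Two-sided p = 2*Phi(z) = 0.672144.
Step 6: alpha = 0.05. fail to reject H0.

W+ = 15, W- = 21, W = min = 15, p = 0.672144, fail to reject H0.


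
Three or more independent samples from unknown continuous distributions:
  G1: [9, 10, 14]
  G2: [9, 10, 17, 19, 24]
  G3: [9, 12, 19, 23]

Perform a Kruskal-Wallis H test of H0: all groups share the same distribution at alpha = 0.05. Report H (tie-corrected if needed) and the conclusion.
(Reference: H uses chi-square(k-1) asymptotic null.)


Step 1: Combine all N = 12 observations and assign midranks.
sorted (value, group, rank): (9,G1,2), (9,G2,2), (9,G3,2), (10,G1,4.5), (10,G2,4.5), (12,G3,6), (14,G1,7), (17,G2,8), (19,G2,9.5), (19,G3,9.5), (23,G3,11), (24,G2,12)
Step 2: Sum ranks within each group.
R_1 = 13.5 (n_1 = 3)
R_2 = 36 (n_2 = 5)
R_3 = 28.5 (n_3 = 4)
Step 3: H = 12/(N(N+1)) * sum(R_i^2/n_i) - 3(N+1)
     = 12/(12*13) * (13.5^2/3 + 36^2/5 + 28.5^2/4) - 3*13
     = 0.076923 * 523.013 - 39
     = 1.231731.
Step 4: Ties present; correction factor C = 1 - 36/(12^3 - 12) = 0.979021. Corrected H = 1.231731 / 0.979021 = 1.258125.
Step 5: Under H0, H ~ chi^2(2); p-value = 0.533091.
Step 6: alpha = 0.05. fail to reject H0.

H = 1.2581, df = 2, p = 0.533091, fail to reject H0.


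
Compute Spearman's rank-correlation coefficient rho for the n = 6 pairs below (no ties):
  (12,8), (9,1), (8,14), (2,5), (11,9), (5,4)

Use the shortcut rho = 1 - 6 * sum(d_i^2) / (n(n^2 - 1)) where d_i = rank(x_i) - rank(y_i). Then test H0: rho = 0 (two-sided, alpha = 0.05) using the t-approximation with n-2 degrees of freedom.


Step 1: Rank x and y separately (midranks; no ties here).
rank(x): 12->6, 9->4, 8->3, 2->1, 11->5, 5->2
rank(y): 8->4, 1->1, 14->6, 5->3, 9->5, 4->2
Step 2: d_i = R_x(i) - R_y(i); compute d_i^2.
  (6-4)^2=4, (4-1)^2=9, (3-6)^2=9, (1-3)^2=4, (5-5)^2=0, (2-2)^2=0
sum(d^2) = 26.
Step 3: rho = 1 - 6*26 / (6*(6^2 - 1)) = 1 - 156/210 = 0.257143.
Step 4: Under H0, t = rho * sqrt((n-2)/(1-rho^2)) = 0.5322 ~ t(4).
Step 5: Two-sided p-value from the t-distribution with 4 df = 0.622787.
Step 6: alpha = 0.05. fail to reject H0.

rho = 0.2571, p = 0.622787, fail to reject H0 at alpha = 0.05.


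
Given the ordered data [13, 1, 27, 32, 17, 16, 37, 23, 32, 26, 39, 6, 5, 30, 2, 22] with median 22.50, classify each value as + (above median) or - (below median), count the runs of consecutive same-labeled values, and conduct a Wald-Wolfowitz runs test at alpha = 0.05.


Step 1: Compute median = 22.50; label A = above, B = below.
Labels in order: BBAABBAAAAABBABB  (n_A = 8, n_B = 8)
Step 2: Count runs R = 7.
Step 3: Under H0 (random ordering), E[R] = 2*n_A*n_B/(n_A+n_B) + 1 = 2*8*8/16 + 1 = 9.0000.
        Var[R] = 2*n_A*n_B*(2*n_A*n_B - n_A - n_B) / ((n_A+n_B)^2 * (n_A+n_B-1)) = 14336/3840 = 3.7333.
        SD[R] = 1.9322.
Step 4: Continuity-corrected z = (R + 0.5 - E[R]) / SD[R] = (7 + 0.5 - 9.0000) / 1.9322 = -0.7763.
Step 5: Two-sided p-value via normal approximation = 2*(1 - Phi(|z|)) = 0.437558.
Step 6: alpha = 0.05. fail to reject H0.

R = 7, z = -0.7763, p = 0.437558, fail to reject H0.


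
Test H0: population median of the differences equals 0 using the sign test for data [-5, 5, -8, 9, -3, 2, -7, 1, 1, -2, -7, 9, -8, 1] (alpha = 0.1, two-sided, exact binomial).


Step 1: Discard zero differences. Original n = 14; n_eff = number of nonzero differences = 14.
Nonzero differences (with sign): -5, +5, -8, +9, -3, +2, -7, +1, +1, -2, -7, +9, -8, +1
Step 2: Count signs: positive = 7, negative = 7.
Step 3: Under H0: P(positive) = 0.5, so the number of positives S ~ Bin(14, 0.5).
Step 4: Two-sided exact p-value = sum of Bin(14,0.5) probabilities at or below the observed probability = 1.000000.
Step 5: alpha = 0.1. fail to reject H0.

n_eff = 14, pos = 7, neg = 7, p = 1.000000, fail to reject H0.


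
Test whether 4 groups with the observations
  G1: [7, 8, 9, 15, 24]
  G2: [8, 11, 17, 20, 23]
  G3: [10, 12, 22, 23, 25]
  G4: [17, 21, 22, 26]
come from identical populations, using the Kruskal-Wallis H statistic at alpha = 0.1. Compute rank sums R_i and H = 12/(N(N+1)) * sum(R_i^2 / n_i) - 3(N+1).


Step 1: Combine all N = 19 observations and assign midranks.
sorted (value, group, rank): (7,G1,1), (8,G1,2.5), (8,G2,2.5), (9,G1,4), (10,G3,5), (11,G2,6), (12,G3,7), (15,G1,8), (17,G2,9.5), (17,G4,9.5), (20,G2,11), (21,G4,12), (22,G3,13.5), (22,G4,13.5), (23,G2,15.5), (23,G3,15.5), (24,G1,17), (25,G3,18), (26,G4,19)
Step 2: Sum ranks within each group.
R_1 = 32.5 (n_1 = 5)
R_2 = 44.5 (n_2 = 5)
R_3 = 59 (n_3 = 5)
R_4 = 54 (n_4 = 4)
Step 3: H = 12/(N(N+1)) * sum(R_i^2/n_i) - 3(N+1)
     = 12/(19*20) * (32.5^2/5 + 44.5^2/5 + 59^2/5 + 54^2/4) - 3*20
     = 0.031579 * 2032.5 - 60
     = 4.184211.
Step 4: Ties present; correction factor C = 1 - 24/(19^3 - 19) = 0.996491. Corrected H = 4.184211 / 0.996491 = 4.198944.
Step 5: Under H0, H ~ chi^2(3); p-value = 0.240768.
Step 6: alpha = 0.1. fail to reject H0.

H = 4.1989, df = 3, p = 0.240768, fail to reject H0.


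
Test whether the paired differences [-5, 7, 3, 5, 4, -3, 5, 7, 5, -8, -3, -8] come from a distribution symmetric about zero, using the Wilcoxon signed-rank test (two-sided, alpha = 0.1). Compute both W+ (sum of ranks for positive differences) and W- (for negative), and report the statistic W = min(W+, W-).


Step 1: Drop any zero differences (none here) and take |d_i|.
|d| = [5, 7, 3, 5, 4, 3, 5, 7, 5, 8, 3, 8]
Step 2: Midrank |d_i| (ties get averaged ranks).
ranks: |5|->6.5, |7|->9.5, |3|->2, |5|->6.5, |4|->4, |3|->2, |5|->6.5, |7|->9.5, |5|->6.5, |8|->11.5, |3|->2, |8|->11.5
Step 3: Attach original signs; sum ranks with positive sign and with negative sign.
W+ = 9.5 + 2 + 6.5 + 4 + 6.5 + 9.5 + 6.5 = 44.5
W- = 6.5 + 2 + 11.5 + 2 + 11.5 = 33.5
(Check: W+ + W- = 78 should equal n(n+1)/2 = 78.)
Step 4: Test statistic W = min(W+, W-) = 33.5.
Step 5: Ties in |d|, so use the tie-corrected normal approximation.
        E[W] = n(n+1)/4 = 12*13/4 = 39.
        Tie groups: |d|=3 (t=3), |d|=5 (t=4), |d|=7 (t=2), |d|=8 (t=2); sum(t^3 - t) = 96.
        Var[W] = n(n+1)(2n+1)/24 - sum(t^3-t)/48 = 3900/24 - 96/48 = 160.5.
        z = (W - E[W]) / sqrt(Var[W]) = (33.5 - 39) / 12.6689 = -0.4341.
        Two-sided p = 2*Phi(z) = 0.664190.
Step 6: alpha = 0.1. fail to reject H0.

W+ = 44.5, W- = 33.5, W = min = 33.5, p = 0.664190, fail to reject H0.


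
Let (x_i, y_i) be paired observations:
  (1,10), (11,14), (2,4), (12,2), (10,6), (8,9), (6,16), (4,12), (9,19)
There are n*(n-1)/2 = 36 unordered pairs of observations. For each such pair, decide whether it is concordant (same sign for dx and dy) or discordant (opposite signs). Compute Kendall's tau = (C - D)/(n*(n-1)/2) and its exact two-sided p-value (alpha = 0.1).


Step 1: Enumerate the 36 unordered pairs (i,j) with i<j and classify each by sign(x_j-x_i) * sign(y_j-y_i).
  (1,2):dx=+10,dy=+4->C; (1,3):dx=+1,dy=-6->D; (1,4):dx=+11,dy=-8->D; (1,5):dx=+9,dy=-4->D
  (1,6):dx=+7,dy=-1->D; (1,7):dx=+5,dy=+6->C; (1,8):dx=+3,dy=+2->C; (1,9):dx=+8,dy=+9->C
  (2,3):dx=-9,dy=-10->C; (2,4):dx=+1,dy=-12->D; (2,5):dx=-1,dy=-8->C; (2,6):dx=-3,dy=-5->C
  (2,7):dx=-5,dy=+2->D; (2,8):dx=-7,dy=-2->C; (2,9):dx=-2,dy=+5->D; (3,4):dx=+10,dy=-2->D
  (3,5):dx=+8,dy=+2->C; (3,6):dx=+6,dy=+5->C; (3,7):dx=+4,dy=+12->C; (3,8):dx=+2,dy=+8->C
  (3,9):dx=+7,dy=+15->C; (4,5):dx=-2,dy=+4->D; (4,6):dx=-4,dy=+7->D; (4,7):dx=-6,dy=+14->D
  (4,8):dx=-8,dy=+10->D; (4,9):dx=-3,dy=+17->D; (5,6):dx=-2,dy=+3->D; (5,7):dx=-4,dy=+10->D
  (5,8):dx=-6,dy=+6->D; (5,9):dx=-1,dy=+13->D; (6,7):dx=-2,dy=+7->D; (6,8):dx=-4,dy=+3->D
  (6,9):dx=+1,dy=+10->C; (7,8):dx=-2,dy=-4->C; (7,9):dx=+3,dy=+3->C; (8,9):dx=+5,dy=+7->C
Step 2: C = 17, D = 19, total pairs = 36.
Step 3: tau = (C - D)/(n(n-1)/2) = (17 - 19)/36 = -0.055556.
Step 4: Exact two-sided p-value (enumerate n! = 362880 permutations of y under H0): p = 0.919455.
Step 5: alpha = 0.1. fail to reject H0.

tau_b = -0.0556 (C=17, D=19), p = 0.919455, fail to reject H0.


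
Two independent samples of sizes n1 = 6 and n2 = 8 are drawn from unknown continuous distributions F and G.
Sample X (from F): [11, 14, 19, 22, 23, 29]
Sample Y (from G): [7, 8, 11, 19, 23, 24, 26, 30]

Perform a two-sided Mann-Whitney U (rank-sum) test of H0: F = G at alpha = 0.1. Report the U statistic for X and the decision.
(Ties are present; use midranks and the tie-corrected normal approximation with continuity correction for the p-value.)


Step 1: Combine and sort all 14 observations; assign midranks.
sorted (value, group): (7,Y), (8,Y), (11,X), (11,Y), (14,X), (19,X), (19,Y), (22,X), (23,X), (23,Y), (24,Y), (26,Y), (29,X), (30,Y)
ranks: 7->1, 8->2, 11->3.5, 11->3.5, 14->5, 19->6.5, 19->6.5, 22->8, 23->9.5, 23->9.5, 24->11, 26->12, 29->13, 30->14
Step 2: Rank sum for X: R1 = 3.5 + 5 + 6.5 + 8 + 9.5 + 13 = 45.5.
Step 3: U_X = R1 - n1(n1+1)/2 = 45.5 - 6*7/2 = 45.5 - 21 = 24.5.
       U_Y = n1*n2 - U_X = 48 - 24.5 = 23.5.
Step 4: Ties are present, so use the tie-corrected normal approximation (with continuity correction) for the p-value.
Step 5: p-value = 1.000000; compare to alpha = 0.1. fail to reject H0.

U_X = 24.5, p = 1.000000, fail to reject H0 at alpha = 0.1.
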